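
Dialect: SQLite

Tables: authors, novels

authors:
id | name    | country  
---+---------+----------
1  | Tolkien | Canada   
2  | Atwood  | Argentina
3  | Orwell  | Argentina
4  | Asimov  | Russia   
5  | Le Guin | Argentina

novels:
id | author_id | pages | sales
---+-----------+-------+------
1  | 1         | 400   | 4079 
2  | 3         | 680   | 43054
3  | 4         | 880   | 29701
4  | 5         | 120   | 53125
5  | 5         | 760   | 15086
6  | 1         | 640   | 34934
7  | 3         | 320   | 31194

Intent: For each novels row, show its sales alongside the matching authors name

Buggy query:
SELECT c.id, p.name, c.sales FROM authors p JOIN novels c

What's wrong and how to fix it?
Bug: Missing join condition: each novels row is matched to all authors rows instead of just its own

Fix: Add ON c.author_id = p.id to the JOIN

Corrected query:
SELECT c.id, p.name, c.sales FROM authors p JOIN novels c ON c.author_id = p.id

Result:
id | name    | sales
---+---------+------
1  | Tolkien | 4079 
2  | Orwell  | 43054
3  | Asimov  | 29701
4  | Le Guin | 53125
5  | Le Guin | 15086
6  | Tolkien | 34934
7  | Orwell  | 31194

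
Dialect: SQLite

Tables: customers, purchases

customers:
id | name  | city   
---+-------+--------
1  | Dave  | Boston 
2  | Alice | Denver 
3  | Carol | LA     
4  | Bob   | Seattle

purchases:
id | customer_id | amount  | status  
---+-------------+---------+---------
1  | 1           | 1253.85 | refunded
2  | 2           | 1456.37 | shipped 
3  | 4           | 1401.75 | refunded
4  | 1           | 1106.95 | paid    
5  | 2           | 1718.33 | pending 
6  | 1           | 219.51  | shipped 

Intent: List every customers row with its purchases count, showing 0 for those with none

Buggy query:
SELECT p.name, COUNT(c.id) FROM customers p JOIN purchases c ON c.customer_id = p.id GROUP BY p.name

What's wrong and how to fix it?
Bug: An inner join excludes parents with zero children

Fix: Use LEFT JOIN so parents without children still appear (COUNT(c.id) gives 0)

Corrected query:
SELECT p.name, COUNT(c.id) FROM customers p LEFT JOIN purchases c ON c.customer_id = p.id GROUP BY p.name

Result:
name  | COUNT(c.id)
------+------------
Alice | 2          
Bob   | 1          
Carol | 0          
Dave  | 3          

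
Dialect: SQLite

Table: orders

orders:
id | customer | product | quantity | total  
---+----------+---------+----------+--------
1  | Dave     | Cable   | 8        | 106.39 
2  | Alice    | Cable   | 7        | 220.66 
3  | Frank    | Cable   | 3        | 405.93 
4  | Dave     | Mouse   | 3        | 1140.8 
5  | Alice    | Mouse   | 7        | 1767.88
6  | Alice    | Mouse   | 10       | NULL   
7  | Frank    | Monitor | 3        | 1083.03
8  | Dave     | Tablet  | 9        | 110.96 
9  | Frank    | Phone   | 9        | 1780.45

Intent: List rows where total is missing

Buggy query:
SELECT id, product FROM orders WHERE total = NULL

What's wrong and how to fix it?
Bug: '= NULL' is always unknown in SQL three-valued logic, so no rows match

Fix: Replace '= NULL' with 'IS NULL'

Corrected query:
SELECT id, product FROM orders WHERE total IS NULL

Result:
id | product
---+--------
6  | Mouse  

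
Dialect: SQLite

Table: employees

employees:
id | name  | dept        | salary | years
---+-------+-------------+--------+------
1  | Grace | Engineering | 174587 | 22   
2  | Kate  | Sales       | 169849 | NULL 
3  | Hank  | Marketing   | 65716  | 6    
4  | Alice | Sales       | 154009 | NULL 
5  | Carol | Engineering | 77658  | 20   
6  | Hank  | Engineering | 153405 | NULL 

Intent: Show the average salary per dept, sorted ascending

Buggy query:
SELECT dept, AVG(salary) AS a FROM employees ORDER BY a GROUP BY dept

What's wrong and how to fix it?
Bug: GROUP BY must precede ORDER BY

Fix: Move ORDER BY to the end, after GROUP BY

Corrected query:
SELECT dept, AVG(salary) AS a FROM employees GROUP BY dept ORDER BY a

Result:
dept        | a            
------------+--------------
Marketing   | 65716        
Engineering | 135216.666667
Sales       | 161929       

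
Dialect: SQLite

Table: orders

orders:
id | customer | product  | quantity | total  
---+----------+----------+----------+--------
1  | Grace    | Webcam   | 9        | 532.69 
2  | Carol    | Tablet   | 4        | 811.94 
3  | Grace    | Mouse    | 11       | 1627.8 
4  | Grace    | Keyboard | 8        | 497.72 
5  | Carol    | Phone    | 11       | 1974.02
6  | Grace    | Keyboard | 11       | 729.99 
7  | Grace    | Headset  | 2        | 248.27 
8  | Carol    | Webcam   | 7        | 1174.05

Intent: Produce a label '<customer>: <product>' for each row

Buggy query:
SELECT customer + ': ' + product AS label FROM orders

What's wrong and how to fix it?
Bug: '+' is numeric addition; on text columns SQLite converts them to 0 instead of concatenating

Fix: Use the || operator for string concatenation

Corrected query:
SELECT customer || ': ' || product AS label FROM orders

Result:
label          
---------------
Grace: Webcam  
Carol: Tablet  
Grace: Mouse   
Grace: Keyboard
Carol: Phone   
Grace: Keyboard
Grace: Headset 
Carol: Webcam  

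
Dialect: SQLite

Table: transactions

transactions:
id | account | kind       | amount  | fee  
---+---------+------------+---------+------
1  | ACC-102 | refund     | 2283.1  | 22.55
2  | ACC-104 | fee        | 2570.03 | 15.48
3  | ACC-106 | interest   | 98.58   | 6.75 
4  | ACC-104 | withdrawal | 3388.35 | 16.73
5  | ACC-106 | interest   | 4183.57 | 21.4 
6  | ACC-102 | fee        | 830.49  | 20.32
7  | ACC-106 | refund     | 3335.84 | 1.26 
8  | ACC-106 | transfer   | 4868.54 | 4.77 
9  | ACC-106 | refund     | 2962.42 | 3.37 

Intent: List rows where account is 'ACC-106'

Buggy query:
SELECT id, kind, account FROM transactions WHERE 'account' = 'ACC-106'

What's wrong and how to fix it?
Bug: Single quotes denote string literals in SQL; the column name is being compared as a constant string

Fix: Reference the column as account without single quotes

Corrected query:
SELECT id, kind, account FROM transactions WHERE account = 'ACC-106'

Result:
id | kind     | account
---+----------+--------
3  | interest | ACC-106
5  | interest | ACC-106
7  | refund   | ACC-106
8  | transfer | ACC-106
9  | refund   | ACC-106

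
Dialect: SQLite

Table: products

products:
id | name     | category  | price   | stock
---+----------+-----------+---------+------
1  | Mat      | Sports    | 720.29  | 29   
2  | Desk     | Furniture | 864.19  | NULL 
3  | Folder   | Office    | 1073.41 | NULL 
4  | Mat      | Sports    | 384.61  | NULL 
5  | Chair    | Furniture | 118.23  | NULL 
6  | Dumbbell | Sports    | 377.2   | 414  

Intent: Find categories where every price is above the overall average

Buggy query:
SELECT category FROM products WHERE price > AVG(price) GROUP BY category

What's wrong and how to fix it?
Bug: WHERE evaluates per row before aggregation, so AVG() is unavailable

Fix: Compute the overall average in a scalar subquery and compare each group's MIN against it in HAVING

Corrected query:
SELECT category FROM products GROUP BY category HAVING MIN(price) > (SELECT AVG(price) FROM products)

Result:
category
--------
Office  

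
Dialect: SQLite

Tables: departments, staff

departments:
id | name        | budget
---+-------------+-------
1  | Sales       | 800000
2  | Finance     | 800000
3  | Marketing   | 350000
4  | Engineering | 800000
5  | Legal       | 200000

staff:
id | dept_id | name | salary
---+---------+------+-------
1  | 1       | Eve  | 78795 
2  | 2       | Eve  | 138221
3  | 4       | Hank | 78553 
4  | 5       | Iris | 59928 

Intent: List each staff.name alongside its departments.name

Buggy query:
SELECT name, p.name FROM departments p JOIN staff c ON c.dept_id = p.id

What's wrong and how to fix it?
Bug: Both tables have a 'name' column; the unqualified reference is ambiguous

Fix: Prefix ambiguous columns with the table alias

Corrected query:
SELECT c.name, p.name FROM departments p JOIN staff c ON c.dept_id = p.id

Result:
name | name       
-----+------------
Eve  | Sales      
Eve  | Finance    
Hank | Engineering
Iris | Legal      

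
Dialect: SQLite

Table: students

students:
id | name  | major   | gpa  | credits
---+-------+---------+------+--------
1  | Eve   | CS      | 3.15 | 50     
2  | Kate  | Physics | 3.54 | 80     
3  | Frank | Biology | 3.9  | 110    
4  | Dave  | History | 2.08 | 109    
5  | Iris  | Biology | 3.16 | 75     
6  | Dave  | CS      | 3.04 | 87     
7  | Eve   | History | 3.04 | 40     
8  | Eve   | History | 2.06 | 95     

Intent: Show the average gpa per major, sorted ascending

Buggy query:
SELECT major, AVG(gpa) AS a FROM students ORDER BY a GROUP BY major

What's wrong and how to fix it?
Bug: ORDER BY appears before GROUP BY; SQL clause order requires GROUP BY first

Fix: Reorder: SELECT … FROM … GROUP BY … ORDER BY …

Corrected query:
SELECT major, AVG(gpa) AS a FROM students GROUP BY major ORDER BY a

Result:
major   | a       
--------+---------
History | 2.393333
CS      | 3.095   
Biology | 3.53    
Physics | 3.54    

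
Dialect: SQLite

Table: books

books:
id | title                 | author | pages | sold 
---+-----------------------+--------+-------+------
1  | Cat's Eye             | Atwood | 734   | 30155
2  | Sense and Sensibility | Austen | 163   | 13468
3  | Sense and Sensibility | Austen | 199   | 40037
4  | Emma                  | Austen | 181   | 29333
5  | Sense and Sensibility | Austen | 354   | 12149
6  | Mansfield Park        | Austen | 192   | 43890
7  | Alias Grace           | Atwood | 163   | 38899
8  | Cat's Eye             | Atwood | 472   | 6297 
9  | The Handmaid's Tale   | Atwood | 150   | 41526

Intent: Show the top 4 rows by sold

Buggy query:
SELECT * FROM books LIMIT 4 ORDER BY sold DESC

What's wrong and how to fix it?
Bug: LIMIT must come after ORDER BY

Fix: Sort with ORDER BY, then apply LIMIT

Corrected query:
SELECT * FROM books ORDER BY sold DESC LIMIT 4

Result:
id | title                 | author | pages | sold 
---+-----------------------+--------+-------+------
6  | Mansfield Park        | Austen | 192   | 43890
9  | The Handmaid's Tale   | Atwood | 150   | 41526
3  | Sense and Sensibility | Austen | 199   | 40037
7  | Alias Grace           | Atwood | 163   | 38899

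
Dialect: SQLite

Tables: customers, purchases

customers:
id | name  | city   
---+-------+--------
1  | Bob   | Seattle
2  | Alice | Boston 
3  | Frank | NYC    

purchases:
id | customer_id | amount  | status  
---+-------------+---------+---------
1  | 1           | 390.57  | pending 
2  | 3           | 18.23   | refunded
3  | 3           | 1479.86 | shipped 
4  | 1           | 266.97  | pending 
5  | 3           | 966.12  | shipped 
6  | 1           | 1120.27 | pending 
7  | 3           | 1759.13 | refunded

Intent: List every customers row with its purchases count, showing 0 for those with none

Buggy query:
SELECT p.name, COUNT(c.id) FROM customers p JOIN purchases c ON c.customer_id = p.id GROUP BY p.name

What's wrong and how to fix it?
Bug: An inner join excludes parents with zero children

Fix: Use LEFT JOIN so parents without children still appear (COUNT(c.id) gives 0)

Corrected query:
SELECT p.name, COUNT(c.id) FROM customers p LEFT JOIN purchases c ON c.customer_id = p.id GROUP BY p.name

Result:
name  | COUNT(c.id)
------+------------
Alice | 0          
Bob   | 3          
Frank | 4          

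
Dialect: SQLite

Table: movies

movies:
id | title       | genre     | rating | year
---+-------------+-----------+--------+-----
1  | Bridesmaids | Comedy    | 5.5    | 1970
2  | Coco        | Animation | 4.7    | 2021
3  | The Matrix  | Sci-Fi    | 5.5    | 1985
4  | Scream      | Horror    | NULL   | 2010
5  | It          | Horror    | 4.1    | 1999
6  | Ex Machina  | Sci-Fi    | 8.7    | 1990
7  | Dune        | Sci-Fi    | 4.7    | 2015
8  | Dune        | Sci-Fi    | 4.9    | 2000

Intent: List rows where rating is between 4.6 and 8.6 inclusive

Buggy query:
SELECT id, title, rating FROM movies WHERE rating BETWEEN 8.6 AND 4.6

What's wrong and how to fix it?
Bug: BETWEEN expects the lower bound first; with 8.6 AND 4.6 the range is empty

Fix: Swap the bounds so the smaller value comes first

Corrected query:
SELECT id, title, rating FROM movies WHERE rating BETWEEN 4.6 AND 8.6

Result:
id | title       | rating
---+-------------+-------
1  | Bridesmaids | 5.5   
2  | Coco        | 4.7   
3  | The Matrix  | 5.5   
7  | Dune        | 4.7   
8  | Dune        | 4.9   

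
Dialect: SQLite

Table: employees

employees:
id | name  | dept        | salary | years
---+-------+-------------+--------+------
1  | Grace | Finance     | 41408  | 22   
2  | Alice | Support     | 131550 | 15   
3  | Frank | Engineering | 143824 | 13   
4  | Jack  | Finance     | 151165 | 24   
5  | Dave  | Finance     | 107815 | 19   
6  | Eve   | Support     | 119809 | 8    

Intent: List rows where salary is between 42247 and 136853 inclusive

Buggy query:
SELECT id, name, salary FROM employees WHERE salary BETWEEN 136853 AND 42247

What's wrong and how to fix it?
Bug: The bounds are reversed; BETWEEN a AND b requires a <= b to match anything

Fix: Swap the bounds so the smaller value comes first

Corrected query:
SELECT id, name, salary FROM employees WHERE salary BETWEEN 42247 AND 136853

Result:
id | name  | salary
---+-------+-------
2  | Alice | 131550
5  | Dave  | 107815
6  | Eve   | 119809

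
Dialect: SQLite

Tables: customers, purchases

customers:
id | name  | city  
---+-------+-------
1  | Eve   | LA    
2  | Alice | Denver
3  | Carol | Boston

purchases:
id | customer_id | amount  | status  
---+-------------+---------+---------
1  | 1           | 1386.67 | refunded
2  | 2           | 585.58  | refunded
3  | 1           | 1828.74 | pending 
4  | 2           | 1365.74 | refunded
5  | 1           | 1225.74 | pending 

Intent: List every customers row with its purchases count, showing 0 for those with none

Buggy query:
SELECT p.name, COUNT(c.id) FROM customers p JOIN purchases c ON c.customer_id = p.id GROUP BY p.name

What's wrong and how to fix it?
Bug: INNER JOIN drops customers rows that have no matching purchases rows

Fix: Use LEFT JOIN so parents without children still appear (COUNT(c.id) gives 0)

Corrected query:
SELECT p.name, COUNT(c.id) FROM customers p LEFT JOIN purchases c ON c.customer_id = p.id GROUP BY p.name

Result:
name  | COUNT(c.id)
------+------------
Alice | 2          
Carol | 0          
Eve   | 3          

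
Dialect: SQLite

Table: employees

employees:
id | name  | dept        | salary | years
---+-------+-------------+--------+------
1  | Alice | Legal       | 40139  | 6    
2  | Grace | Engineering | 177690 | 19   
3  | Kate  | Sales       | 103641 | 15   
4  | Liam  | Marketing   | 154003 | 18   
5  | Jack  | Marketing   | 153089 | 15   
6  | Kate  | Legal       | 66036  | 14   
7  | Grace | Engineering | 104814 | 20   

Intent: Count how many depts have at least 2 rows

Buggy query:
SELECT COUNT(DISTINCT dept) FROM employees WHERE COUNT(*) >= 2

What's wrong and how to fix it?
Bug: WHERE filters individual rows, not groups, so a group-level COUNT is invalid there

Fix: Use a subquery that GROUPs and filters with HAVING, then count its rows

Corrected query:
SELECT COUNT(*) FROM (SELECT dept FROM employees GROUP BY dept HAVING COUNT(*) >= 2)

Result:
COUNT(*)
--------
3       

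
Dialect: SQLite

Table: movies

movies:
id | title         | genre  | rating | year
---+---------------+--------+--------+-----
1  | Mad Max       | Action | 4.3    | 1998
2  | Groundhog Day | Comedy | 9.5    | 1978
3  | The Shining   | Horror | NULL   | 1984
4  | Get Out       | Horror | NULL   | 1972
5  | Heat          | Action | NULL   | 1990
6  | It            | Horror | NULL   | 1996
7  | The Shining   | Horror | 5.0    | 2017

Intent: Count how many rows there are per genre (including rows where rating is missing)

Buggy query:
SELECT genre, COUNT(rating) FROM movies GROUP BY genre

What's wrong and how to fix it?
Bug: COUNT(rating) skips NULLs, so groups with missing rating are undercounted

Fix: Use COUNT(*) to count all rows regardless of NULL

Corrected query:
SELECT genre, COUNT(*) FROM movies GROUP BY genre

Result:
genre  | COUNT(*)
-------+---------
Action | 2       
Comedy | 1       
Horror | 4       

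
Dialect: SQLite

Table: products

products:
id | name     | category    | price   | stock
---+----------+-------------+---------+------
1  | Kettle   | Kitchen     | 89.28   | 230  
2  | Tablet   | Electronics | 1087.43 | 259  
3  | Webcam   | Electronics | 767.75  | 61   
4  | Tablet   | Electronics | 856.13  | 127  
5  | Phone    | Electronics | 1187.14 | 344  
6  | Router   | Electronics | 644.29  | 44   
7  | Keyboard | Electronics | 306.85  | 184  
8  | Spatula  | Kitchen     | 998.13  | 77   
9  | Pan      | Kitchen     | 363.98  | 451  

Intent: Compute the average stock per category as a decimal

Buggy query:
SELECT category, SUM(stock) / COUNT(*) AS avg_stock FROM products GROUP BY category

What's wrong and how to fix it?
Bug: SUM(stock) and COUNT(*) are both integers; the division truncates the fractional part

Fix: Cast one side to REAL so the division keeps the fractional part

Corrected query:
SELECT category, SUM(stock) * 1.0 / COUNT(*) AS avg_stock FROM products GROUP BY category

Result:
category    | avg_stock 
------------+-----------
Electronics | 169.833333
Kitchen     | 252.666667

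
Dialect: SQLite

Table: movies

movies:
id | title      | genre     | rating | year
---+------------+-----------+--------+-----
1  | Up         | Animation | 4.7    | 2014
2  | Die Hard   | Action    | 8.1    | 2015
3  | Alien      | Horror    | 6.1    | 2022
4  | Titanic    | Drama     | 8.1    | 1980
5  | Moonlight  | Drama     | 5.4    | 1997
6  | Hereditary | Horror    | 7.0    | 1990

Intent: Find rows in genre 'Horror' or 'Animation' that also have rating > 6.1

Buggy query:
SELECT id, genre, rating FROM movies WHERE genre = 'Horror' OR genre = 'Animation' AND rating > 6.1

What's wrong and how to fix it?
Bug: AND binds tighter than OR, so this parses as genre = 'Horror' OR (genre = 'Animation' AND rating > 6.1)

Fix: Add parentheses around the OR so the AND applies to both alternatives

Corrected query:
SELECT id, genre, rating FROM movies WHERE (genre = 'Horror' OR genre = 'Animation') AND rating > 6.1

Result:
id | genre  | rating
---+--------+-------
6  | Horror | 7     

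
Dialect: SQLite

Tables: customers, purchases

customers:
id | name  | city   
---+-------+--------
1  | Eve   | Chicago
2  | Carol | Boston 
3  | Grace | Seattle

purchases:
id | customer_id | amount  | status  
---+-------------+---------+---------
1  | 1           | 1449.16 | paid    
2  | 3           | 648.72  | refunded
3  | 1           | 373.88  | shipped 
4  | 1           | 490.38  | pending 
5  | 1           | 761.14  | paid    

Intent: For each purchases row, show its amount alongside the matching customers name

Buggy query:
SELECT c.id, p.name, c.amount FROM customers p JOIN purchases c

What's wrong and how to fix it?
Bug: Missing join condition: each purchases row is matched to all customers rows instead of just its own

Fix: Specify the join condition linking the foreign key to the parent id

Corrected query:
SELECT c.id, p.name, c.amount FROM customers p JOIN purchases c ON c.customer_id = p.id

Result:
id | name  | amount 
---+-------+--------
1  | Eve   | 1449.16
2  | Grace | 648.72 
3  | Eve   | 373.88 
4  | Eve   | 490.38 
5  | Eve   | 761.14 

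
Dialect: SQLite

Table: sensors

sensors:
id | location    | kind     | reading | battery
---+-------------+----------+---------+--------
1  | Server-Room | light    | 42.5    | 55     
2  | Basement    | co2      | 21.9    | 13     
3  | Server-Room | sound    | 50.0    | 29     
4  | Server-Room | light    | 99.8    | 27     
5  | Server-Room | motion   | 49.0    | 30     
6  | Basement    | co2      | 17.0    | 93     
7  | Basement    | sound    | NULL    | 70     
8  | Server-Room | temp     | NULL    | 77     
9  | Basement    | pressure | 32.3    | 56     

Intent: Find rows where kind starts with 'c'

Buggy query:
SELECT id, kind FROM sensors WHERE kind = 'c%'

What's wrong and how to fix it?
Bug: '=' compares the literal string including the % character; pattern matching needs LIKE

Fix: Use LIKE for wildcard pattern matching

Corrected query:
SELECT id, kind FROM sensors WHERE kind LIKE 'c%'

Result:
id | kind
---+-----
2  | co2 
6  | co2 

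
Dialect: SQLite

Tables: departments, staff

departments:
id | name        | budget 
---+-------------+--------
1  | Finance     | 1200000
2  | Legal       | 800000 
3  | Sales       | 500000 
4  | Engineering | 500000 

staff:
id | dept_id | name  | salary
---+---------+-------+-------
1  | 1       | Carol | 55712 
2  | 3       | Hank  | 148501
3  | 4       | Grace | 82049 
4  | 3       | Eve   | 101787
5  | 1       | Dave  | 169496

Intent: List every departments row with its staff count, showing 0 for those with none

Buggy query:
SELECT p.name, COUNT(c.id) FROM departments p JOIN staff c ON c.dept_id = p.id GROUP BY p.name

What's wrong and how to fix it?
Bug: INNER JOIN drops departments rows that have no matching staff rows

Fix: Switch to LEFT JOIN to retain unmatched parent rows

Corrected query:
SELECT p.name, COUNT(c.id) FROM departments p LEFT JOIN staff c ON c.dept_id = p.id GROUP BY p.name

Result:
name        | COUNT(c.id)
------------+------------
Engineering | 1          
Finance     | 2          
Legal       | 0          
Sales       | 2          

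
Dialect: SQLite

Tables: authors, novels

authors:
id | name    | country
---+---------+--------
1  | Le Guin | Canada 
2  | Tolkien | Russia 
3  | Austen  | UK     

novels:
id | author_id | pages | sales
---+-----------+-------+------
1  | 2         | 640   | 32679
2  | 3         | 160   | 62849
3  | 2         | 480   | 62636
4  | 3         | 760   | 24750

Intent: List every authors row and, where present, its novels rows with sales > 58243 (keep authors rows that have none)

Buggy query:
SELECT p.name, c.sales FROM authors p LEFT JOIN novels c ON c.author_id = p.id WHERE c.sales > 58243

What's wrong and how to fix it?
Bug: Filtering c.sales in WHERE discards the NULL rows produced by LEFT JOIN, turning it into an inner join

Fix: Put 'c.sales > 58243' in the JOIN's ON clause instead of WHERE

Corrected query:
SELECT p.name, c.sales FROM authors p LEFT JOIN novels c ON c.author_id = p.id AND c.sales > 58243

Result:
name    | sales
--------+------
Le Guin | NULL 
Tolkien | 62636
Austen  | 62849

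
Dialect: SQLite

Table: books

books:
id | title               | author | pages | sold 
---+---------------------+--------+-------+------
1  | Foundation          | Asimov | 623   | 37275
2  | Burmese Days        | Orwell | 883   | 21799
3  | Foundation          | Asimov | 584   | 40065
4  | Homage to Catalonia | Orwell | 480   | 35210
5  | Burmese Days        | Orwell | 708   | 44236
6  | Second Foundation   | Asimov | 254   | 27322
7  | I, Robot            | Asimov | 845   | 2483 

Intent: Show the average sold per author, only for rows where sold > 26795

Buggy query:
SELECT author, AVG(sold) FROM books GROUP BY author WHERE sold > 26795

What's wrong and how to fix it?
Bug: Row-level WHERE must come before GROUP BY in the clause order

Fix: Place WHERE between FROM and GROUP BY

Corrected query:
SELECT author, AVG(sold) FROM books WHERE sold > 26795 GROUP BY author

Result:
author | AVG(sold)   
-------+-------------
Asimov | 34887.333333
Orwell | 39723       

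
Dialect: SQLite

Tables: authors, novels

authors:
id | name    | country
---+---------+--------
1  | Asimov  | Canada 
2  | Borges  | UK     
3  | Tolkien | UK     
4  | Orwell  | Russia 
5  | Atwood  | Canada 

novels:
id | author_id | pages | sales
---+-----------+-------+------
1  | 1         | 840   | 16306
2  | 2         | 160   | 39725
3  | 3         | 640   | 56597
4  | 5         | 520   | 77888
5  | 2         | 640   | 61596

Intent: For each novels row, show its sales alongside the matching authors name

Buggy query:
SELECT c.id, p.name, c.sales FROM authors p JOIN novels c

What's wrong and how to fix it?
Bug: JOIN with no ON clause produces a cartesian product; every novels row pairs with every authors row

Fix: Specify the join condition linking the foreign key to the parent id

Corrected query:
SELECT c.id, p.name, c.sales FROM authors p JOIN novels c ON c.author_id = p.id

Result:
id | name    | sales
---+---------+------
1  | Asimov  | 16306
2  | Borges  | 39725
3  | Tolkien | 56597
4  | Atwood  | 77888
5  | Borges  | 61596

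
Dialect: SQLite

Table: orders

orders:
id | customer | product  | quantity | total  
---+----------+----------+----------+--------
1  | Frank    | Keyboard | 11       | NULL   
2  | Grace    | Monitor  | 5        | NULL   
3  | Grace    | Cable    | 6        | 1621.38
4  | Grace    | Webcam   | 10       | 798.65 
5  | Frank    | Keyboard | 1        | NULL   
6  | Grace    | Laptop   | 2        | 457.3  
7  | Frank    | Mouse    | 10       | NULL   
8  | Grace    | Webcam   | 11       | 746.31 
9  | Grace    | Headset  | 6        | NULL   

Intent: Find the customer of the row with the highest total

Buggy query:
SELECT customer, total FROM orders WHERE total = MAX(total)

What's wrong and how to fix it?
Bug: WHERE is evaluated per row; an aggregate over the whole table isn't defined there

Fix: Use a subquery: WHERE total = (SELECT MAX(total) FROM orders)

Corrected query:
SELECT customer, total FROM orders WHERE total = (SELECT MAX(total) FROM orders)

Result:
customer | total  
---------+--------
Grace    | 1621.38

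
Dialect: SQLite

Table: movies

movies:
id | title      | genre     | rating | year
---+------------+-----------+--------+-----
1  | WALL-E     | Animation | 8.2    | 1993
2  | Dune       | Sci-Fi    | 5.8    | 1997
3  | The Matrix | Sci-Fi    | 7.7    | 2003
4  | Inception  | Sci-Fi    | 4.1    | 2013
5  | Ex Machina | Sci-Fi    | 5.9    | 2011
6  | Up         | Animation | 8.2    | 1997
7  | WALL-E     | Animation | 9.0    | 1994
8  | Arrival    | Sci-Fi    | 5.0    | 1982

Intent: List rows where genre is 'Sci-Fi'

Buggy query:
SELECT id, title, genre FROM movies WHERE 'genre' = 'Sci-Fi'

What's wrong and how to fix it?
Bug: Single quotes denote string literals in SQL; the column name is being compared as a constant string

Fix: Reference the column as genre without single quotes

Corrected query:
SELECT id, title, genre FROM movies WHERE genre = 'Sci-Fi'

Result:
id | title      | genre 
---+------------+-------
2  | Dune       | Sci-Fi
3  | The Matrix | Sci-Fi
4  | Inception  | Sci-Fi
5  | Ex Machina | Sci-Fi
8  | Arrival    | Sci-Fi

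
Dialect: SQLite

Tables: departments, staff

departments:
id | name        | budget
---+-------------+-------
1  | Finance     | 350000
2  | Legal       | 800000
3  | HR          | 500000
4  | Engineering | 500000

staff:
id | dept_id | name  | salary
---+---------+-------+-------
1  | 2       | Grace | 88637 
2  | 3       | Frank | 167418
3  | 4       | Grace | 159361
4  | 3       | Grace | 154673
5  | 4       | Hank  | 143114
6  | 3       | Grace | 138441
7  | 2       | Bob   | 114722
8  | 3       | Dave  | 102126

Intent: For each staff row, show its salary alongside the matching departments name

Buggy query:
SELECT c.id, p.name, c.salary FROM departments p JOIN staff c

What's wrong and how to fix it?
Bug: Missing join condition: each staff row is matched to all departments rows instead of just its own

Fix: Specify the join condition linking the foreign key to the parent id

Corrected query:
SELECT c.id, p.name, c.salary FROM departments p JOIN staff c ON c.dept_id = p.id

Result:
id | name        | salary
---+-------------+-------
1  | Legal       | 88637 
2  | HR          | 167418
3  | Engineering | 159361
4  | HR          | 154673
5  | Engineering | 143114
6  | HR          | 138441
7  | Legal       | 114722
8  | HR          | 102126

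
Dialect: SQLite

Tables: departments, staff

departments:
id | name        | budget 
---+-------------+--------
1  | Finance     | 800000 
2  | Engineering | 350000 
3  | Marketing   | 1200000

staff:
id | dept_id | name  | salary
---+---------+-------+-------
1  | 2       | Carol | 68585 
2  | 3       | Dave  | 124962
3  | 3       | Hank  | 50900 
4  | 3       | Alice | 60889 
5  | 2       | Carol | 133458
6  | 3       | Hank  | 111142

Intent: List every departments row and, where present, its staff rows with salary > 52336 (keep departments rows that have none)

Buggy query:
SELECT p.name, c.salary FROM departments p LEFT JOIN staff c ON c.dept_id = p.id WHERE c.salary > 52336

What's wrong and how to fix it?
Bug: A WHERE condition on the right-hand table after LEFT JOIN drops unmatched parents

Fix: Put 'c.salary > 52336' in the JOIN's ON clause instead of WHERE

Corrected query:
SELECT p.name, c.salary FROM departments p LEFT JOIN staff c ON c.dept_id = p.id AND c.salary > 52336

Result:
name        | salary
------------+-------
Finance     | NULL  
Engineering | 68585 
Engineering | 133458
Marketing   | 60889 
Marketing   | 111142
Marketing   | 124962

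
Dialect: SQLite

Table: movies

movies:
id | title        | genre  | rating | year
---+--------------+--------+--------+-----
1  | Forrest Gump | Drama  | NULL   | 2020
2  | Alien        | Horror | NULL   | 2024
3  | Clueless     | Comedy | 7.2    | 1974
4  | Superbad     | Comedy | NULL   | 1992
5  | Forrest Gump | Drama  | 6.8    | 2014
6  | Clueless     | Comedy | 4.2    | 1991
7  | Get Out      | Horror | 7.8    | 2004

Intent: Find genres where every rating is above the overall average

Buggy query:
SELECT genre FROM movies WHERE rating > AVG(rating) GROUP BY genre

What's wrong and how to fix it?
Bug: WHERE evaluates per row before aggregation, so AVG() is unavailable

Fix: Use a subquery for AVG and a HAVING MIN(...) filter so the condition holds for every row in the group

Corrected query:
SELECT genre FROM movies GROUP BY genre HAVING MIN(rating) > (SELECT AVG(rating) FROM movies)

Result:
genre 
------
Drama 
Horror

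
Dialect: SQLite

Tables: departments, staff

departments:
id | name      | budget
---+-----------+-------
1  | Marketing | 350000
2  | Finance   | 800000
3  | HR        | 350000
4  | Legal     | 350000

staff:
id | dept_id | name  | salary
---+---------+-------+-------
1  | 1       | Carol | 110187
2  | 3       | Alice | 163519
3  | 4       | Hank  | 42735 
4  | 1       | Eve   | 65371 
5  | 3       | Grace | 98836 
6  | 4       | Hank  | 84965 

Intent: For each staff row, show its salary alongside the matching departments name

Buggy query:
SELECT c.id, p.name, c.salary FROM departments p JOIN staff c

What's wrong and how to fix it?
Bug: Missing join condition: each staff row is matched to all departments rows instead of just its own

Fix: Specify the join condition linking the foreign key to the parent id

Corrected query:
SELECT c.id, p.name, c.salary FROM departments p JOIN staff c ON c.dept_id = p.id

Result:
id | name      | salary
---+-----------+-------
1  | Marketing | 110187
2  | HR        | 163519
3  | Legal     | 42735 
4  | Marketing | 65371 
5  | HR        | 98836 
6  | Legal     | 84965 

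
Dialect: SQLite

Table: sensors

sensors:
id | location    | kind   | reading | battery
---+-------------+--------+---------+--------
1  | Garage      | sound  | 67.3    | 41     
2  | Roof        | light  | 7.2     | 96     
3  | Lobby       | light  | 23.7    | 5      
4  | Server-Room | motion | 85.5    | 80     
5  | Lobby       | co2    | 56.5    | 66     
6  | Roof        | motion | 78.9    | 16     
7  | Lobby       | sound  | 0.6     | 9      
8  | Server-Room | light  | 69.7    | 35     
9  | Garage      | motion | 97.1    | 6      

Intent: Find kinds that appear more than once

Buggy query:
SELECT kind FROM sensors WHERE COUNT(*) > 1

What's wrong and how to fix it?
Bug: WHERE can't reference COUNT(*); aggregates are computed after WHERE

Fix: Group first, then use HAVING for the count condition

Corrected query:
SELECT kind FROM sensors GROUP BY kind HAVING COUNT(*) > 1

Result:
kind  
------
light 
motion
sound 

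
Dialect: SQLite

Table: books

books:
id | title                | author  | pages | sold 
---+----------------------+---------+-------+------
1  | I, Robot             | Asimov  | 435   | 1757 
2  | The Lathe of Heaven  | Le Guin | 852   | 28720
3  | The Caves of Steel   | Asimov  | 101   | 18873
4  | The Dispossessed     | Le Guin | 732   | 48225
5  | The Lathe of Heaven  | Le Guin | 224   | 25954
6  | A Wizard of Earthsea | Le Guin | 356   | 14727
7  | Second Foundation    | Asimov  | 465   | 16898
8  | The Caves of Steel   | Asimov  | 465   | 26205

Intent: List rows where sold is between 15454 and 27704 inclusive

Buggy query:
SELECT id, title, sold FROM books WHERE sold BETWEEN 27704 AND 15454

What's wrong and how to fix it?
Bug: The bounds are reversed; BETWEEN a AND b requires a <= b to match anything

Fix: Swap the bounds so the smaller value comes first

Corrected query:
SELECT id, title, sold FROM books WHERE sold BETWEEN 15454 AND 27704

Result:
id | title               | sold 
---+---------------------+------
3  | The Caves of Steel  | 18873
5  | The Lathe of Heaven | 25954
7  | Second Foundation   | 16898
8  | The Caves of Steel  | 26205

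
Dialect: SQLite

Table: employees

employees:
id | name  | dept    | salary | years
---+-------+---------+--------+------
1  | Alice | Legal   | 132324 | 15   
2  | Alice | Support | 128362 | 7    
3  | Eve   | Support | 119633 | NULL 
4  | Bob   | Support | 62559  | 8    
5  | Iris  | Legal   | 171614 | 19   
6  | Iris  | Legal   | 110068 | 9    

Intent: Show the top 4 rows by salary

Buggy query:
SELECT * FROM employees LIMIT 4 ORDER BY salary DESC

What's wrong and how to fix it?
Bug: ORDER BY cannot follow LIMIT; LIMIT is the final clause

Fix: Swap the clauses: ORDER BY first, then LIMIT

Corrected query:
SELECT * FROM employees ORDER BY salary DESC LIMIT 4

Result:
id | name  | dept    | salary | years
---+-------+---------+--------+------
5  | Iris  | Legal   | 171614 | 19   
1  | Alice | Legal   | 132324 | 15   
2  | Alice | Support | 128362 | 7    
3  | Eve   | Support | 119633 | NULL 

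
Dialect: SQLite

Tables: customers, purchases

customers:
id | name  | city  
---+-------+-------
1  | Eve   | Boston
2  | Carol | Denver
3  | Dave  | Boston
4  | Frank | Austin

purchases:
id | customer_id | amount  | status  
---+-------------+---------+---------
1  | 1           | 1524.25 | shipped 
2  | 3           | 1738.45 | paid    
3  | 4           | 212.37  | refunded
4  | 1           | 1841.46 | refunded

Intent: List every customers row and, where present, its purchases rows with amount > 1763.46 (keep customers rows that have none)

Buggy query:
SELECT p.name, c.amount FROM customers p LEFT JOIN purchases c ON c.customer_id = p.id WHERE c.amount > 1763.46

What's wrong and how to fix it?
Bug: A WHERE condition on the right-hand table after LEFT JOIN drops unmatched parents

Fix: Move the right-table condition into the ON clause so unmatched parents are kept

Corrected query:
SELECT p.name, c.amount FROM customers p LEFT JOIN purchases c ON c.customer_id = p.id AND c.amount > 1763.46

Result:
name  | amount 
------+--------
Eve   | 1841.46
Carol | NULL   
Dave  | NULL   
Frank | NULL   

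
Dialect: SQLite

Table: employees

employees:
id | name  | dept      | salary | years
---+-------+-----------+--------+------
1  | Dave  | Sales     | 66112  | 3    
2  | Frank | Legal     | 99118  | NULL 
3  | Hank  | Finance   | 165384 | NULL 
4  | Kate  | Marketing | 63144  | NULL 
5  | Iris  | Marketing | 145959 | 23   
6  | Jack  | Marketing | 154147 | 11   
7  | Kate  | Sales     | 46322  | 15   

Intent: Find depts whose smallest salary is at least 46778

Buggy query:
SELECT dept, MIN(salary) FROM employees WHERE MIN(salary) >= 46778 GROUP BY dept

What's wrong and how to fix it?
Bug: Aggregates like MIN are computed per group after WHERE runs

Fix: Use HAVING for the per-group MIN condition

Corrected query:
SELECT dept, MIN(salary) FROM employees GROUP BY dept HAVING MIN(salary) >= 46778

Result:
dept      | MIN(salary)
----------+------------
Finance   | 165384     
Legal     | 99118      
Marketing | 63144      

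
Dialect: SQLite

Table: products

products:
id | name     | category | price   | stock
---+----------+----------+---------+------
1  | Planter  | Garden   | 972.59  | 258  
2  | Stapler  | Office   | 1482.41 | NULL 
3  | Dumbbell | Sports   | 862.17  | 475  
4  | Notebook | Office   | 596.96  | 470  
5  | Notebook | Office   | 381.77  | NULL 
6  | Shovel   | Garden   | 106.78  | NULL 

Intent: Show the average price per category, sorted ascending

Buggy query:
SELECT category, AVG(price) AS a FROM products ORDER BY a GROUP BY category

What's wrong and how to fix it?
Bug: GROUP BY must precede ORDER BY

Fix: Move ORDER BY to the end, after GROUP BY

Corrected query:
SELECT category, AVG(price) AS a FROM products GROUP BY category ORDER BY a

Result:
category | a      
---------+--------
Garden   | 539.685
Office   | 820.38 
Sports   | 862.17 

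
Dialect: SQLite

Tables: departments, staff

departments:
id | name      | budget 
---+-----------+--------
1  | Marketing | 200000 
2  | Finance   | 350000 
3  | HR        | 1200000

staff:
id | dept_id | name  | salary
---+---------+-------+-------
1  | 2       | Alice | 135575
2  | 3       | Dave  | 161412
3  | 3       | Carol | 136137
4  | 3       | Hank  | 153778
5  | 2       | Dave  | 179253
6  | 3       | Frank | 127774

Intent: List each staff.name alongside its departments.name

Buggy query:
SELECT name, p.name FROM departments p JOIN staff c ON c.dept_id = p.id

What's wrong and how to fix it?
Bug: 'name' exists in both joined tables, so the database can't tell which one is meant

Fix: Prefix ambiguous columns with the table alias

Corrected query:
SELECT c.name, p.name FROM departments p JOIN staff c ON c.dept_id = p.id

Result:
name  | name   
------+--------
Alice | Finance
Dave  | HR     
Carol | HR     
Hank  | HR     
Dave  | Finance
Frank | HR     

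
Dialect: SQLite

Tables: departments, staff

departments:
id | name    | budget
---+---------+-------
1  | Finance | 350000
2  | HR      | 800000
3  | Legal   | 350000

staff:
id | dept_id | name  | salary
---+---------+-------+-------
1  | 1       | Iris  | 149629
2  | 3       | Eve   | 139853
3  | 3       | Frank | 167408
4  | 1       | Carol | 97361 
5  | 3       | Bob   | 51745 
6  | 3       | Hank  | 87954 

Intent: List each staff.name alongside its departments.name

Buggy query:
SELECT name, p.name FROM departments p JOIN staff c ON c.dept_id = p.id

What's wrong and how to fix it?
Bug: 'name' exists in both joined tables, so the database can't tell which one is meant

Fix: Qualify the column with its table alias (c.name)

Corrected query:
SELECT c.name, p.name FROM departments p JOIN staff c ON c.dept_id = p.id

Result:
name  | name   
------+--------
Iris  | Finance
Eve   | Legal  
Frank | Legal  
Carol | Finance
Bob   | Legal  
Hank  | Legal  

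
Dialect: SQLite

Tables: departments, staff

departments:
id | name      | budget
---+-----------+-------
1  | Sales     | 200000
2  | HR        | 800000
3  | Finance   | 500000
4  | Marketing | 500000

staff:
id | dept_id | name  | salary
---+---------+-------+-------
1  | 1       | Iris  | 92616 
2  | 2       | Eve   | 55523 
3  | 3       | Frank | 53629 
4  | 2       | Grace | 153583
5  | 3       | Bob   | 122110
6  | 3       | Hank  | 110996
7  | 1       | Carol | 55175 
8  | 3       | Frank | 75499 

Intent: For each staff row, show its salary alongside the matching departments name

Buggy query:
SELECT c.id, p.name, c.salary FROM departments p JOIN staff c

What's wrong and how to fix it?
Bug: Missing join condition: each staff row is matched to all departments rows instead of just its own

Fix: Specify the join condition linking the foreign key to the parent id

Corrected query:
SELECT c.id, p.name, c.salary FROM departments p JOIN staff c ON c.dept_id = p.id

Result:
id | name    | salary
---+---------+-------
1  | Sales   | 92616 
2  | HR      | 55523 
3  | Finance | 53629 
4  | HR      | 153583
5  | Finance | 122110
6  | Finance | 110996
7  | Sales   | 55175 
8  | Finance | 75499 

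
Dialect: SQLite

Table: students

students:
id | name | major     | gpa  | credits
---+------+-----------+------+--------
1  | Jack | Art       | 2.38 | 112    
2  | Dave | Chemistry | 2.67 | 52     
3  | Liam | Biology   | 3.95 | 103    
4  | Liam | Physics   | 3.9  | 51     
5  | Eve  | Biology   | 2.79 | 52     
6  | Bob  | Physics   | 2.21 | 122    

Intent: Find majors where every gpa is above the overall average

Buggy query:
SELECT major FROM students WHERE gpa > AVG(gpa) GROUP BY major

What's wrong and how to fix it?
Bug: AVG() is an aggregate; it can't sit directly in WHERE

Fix: Use a subquery for AVG and a HAVING MIN(...) filter so the condition holds for every row in the group

Corrected query:
SELECT major FROM students GROUP BY major HAVING MIN(gpa) > (SELECT AVG(gpa) FROM students)

Result:
(no rows)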